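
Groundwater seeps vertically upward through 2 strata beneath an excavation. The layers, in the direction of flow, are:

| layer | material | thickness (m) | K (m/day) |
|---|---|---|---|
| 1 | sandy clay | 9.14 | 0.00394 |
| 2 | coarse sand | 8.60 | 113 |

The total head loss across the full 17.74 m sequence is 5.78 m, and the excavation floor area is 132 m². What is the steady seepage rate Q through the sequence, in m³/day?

0.329

Flow is perpendicular to layering, so the layers act in series and the equivalent K is the thickness-weighted harmonic mean.
Total thickness L = 9.14 + 8.60 = 17.74 m.
Σ(b_i/K_i) = 9.14/0.00394 + 8.60/113 = 2320 d.
K_eq = L / Σ(b_i/K_i) = 17.74 / 2320 = 0.007647 m/day.
Q = K_eq · A · (Δh/L) = 0.007647 × 132 × (5.78/17.74) = 0.3289 m³/day.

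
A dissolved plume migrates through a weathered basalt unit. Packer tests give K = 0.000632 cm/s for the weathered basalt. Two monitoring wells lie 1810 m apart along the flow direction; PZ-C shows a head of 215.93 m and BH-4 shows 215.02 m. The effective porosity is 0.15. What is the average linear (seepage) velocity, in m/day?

Convert K: 0.000632 cm/s × 864 = 0.5460 m/day.
Hydraulic gradient i = (215.93 − 215.02) / 1810 = 0.91 / 1810 = 0.0005028.
Darcy flux q = K · i = 0.5460 × 0.0005028 = 0.0002745 m/day.
Seepage velocity v = q / n_e = 0.0002745 / 0.15 = 0.001830 m/day.

0.00183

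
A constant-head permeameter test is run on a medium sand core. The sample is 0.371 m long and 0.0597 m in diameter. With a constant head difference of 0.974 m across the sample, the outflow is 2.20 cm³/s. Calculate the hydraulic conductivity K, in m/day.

25.9

Cross-sectional area A = π·(d/2)² = π × (0.0597/2)² = 0.002799 m².
Convert discharge: 2.20 cm³/s = 2.200e-06 m³/s.
Darcy's law rearranged: K = Q·L / (A·Δh) = 2.200e-06 × 0.371 / (0.002799 × 0.974) = 0.0002994 m/s = 25.87 m/day.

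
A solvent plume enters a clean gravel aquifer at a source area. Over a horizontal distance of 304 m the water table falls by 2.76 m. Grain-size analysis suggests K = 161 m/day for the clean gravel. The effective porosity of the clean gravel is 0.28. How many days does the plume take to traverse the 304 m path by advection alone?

Hydraulic gradient i = Δh / L = 2.76 / 304 = 0.009079.
Darcy flux q = K · i = 161.0 × 0.009079 = 1.462 m/day.
Seepage velocity v = q / n_e = 1.462 / 0.28 = 5.220 m/day.
Travel time t = L / v = 304 / 5.220 = 58.23 days.

58.2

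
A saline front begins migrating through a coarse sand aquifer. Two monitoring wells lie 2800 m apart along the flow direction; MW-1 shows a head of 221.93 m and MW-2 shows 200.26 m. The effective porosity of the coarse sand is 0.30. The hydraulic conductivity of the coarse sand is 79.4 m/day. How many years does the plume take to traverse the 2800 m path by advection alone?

3.74

Hydraulic gradient i = (221.93 − 200.26) / 2800 = 21.67 / 2800 = 0.007739.
Darcy flux q = K · i = 79.40 × 0.007739 = 0.6145 m/day.
Seepage velocity v = q / n_e = 0.6145 / 0.30 = 2.048 m/day.
Travel time t = L / v = 2800 / 2.048 = 1367 days = 3.743 years.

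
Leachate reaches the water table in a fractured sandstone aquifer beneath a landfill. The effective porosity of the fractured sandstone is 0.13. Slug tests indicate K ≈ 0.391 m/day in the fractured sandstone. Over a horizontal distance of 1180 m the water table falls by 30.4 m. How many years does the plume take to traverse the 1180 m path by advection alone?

Hydraulic gradient i = Δh / L = 30.4 / 1180 = 0.02576.
Darcy flux q = K · i = 0.3910 × 0.02576 = 0.01007 m/day.
Seepage velocity v = q / n_e = 0.01007 / 0.13 = 0.07749 m/day.
Travel time t = L / v = 1180 / 0.07749 = 15228 days = 41.69 years.

41.7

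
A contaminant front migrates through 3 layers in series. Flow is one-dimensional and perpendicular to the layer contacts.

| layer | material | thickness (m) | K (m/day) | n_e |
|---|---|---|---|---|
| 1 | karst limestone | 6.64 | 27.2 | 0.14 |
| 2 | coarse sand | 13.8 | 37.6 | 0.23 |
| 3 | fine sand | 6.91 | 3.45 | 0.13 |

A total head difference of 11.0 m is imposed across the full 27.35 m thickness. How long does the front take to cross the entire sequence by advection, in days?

1.19

With flow normal to the layers, continuity requires the same specific discharge q through every layer.
Σ(b_i/K_i) = 6.64/27.2 + 13.8/37.6 + 6.91/3.45 = 2.614 d.
q = Δh / Σ(b_i/K_i) = 11.0 / 2.614 = 4.208 m/day.
In each layer the seepage velocity is v_i = q/n_i, so the layer transit time is t_i = b_i·n_i / q:
  layer 1 (karst limestone): t_1 = 6.64 × 0.14 / 4.208 = 0.2209 d
  layer 2 (coarse sand): t_2 = 13.8 × 0.23 / 4.208 = 0.7543 d
  layer 3 (fine sand): t_3 = 6.91 × 0.13 / 4.208 = 0.2135 d
Total t = Σ t_i = 1.189 days.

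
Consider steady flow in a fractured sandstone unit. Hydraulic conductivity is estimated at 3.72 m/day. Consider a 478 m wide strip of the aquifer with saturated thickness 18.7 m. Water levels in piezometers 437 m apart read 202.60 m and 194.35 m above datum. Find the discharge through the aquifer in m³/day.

Cross-sectional area A = 478 × 18.7 = 8939 m².
Hydraulic gradient i = (202.60 − 194.35) / 437 = 8.25 / 437 = 0.01888.
Darcy's law: Q = K · A · i = 3.720 × 8939 × 0.01888 = 627.7 m³/day.

628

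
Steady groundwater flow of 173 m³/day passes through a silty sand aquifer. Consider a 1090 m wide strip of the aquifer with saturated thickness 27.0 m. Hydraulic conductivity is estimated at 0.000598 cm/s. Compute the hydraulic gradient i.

0.0114

Convert K: 0.000598 cm/s × 864 = 0.5167 m/day.
Cross-sectional area A = 1090 × 27.0 = 29430 m².
From Q = K·A·i, i = Q / (K·A) = 173 / (0.5167 × 29430) = 0.01138.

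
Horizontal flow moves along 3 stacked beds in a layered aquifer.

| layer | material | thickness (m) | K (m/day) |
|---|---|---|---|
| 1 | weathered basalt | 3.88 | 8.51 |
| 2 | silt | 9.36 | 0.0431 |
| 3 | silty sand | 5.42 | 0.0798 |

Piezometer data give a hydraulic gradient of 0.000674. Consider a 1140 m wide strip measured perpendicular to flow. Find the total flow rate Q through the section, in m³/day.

26.0

Flow is parallel to layering, so each bed carries its own Darcy discharge and the transmissivities add.
Σ(K_i·b_i) = 8.51×3.88 + 0.0431×9.36 + 0.0798×5.42 = 33.85 m²/day.
Hydraulic gradient i = 0.000674.
Q = Σ(K_i·b_i) · W · i = 33.85 × 1140 × 0.0006740 = 26.01 m³/day.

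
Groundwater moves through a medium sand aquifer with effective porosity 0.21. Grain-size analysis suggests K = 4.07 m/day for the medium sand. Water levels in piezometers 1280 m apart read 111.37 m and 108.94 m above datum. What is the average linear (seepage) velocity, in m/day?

Hydraulic gradient i = (111.37 − 108.94) / 1280 = 2.43 / 1280 = 0.001898.
Darcy flux q = K · i = 4.070 × 0.001898 = 0.007727 m/day.
Seepage velocity v = q / n_e = 0.007727 / 0.21 = 0.03679 m/day.

0.0368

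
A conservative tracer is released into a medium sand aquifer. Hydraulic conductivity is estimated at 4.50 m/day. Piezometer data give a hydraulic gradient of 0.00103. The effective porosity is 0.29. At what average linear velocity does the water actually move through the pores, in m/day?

0.0160

Hydraulic gradient i = 0.00103.
Darcy flux q = K · i = 4.500 × 0.001030 = 0.004635 m/day.
Seepage velocity v = q / n_e = 0.004635 / 0.29 = 0.01598 m/day.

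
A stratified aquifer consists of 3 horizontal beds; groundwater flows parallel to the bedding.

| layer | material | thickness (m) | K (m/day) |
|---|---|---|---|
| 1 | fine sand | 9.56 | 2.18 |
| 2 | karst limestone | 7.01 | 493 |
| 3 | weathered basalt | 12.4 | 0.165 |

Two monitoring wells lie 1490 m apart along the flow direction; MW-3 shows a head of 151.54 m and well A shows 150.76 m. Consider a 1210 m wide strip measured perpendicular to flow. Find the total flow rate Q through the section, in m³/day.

Flow is parallel to layering, so each bed carries its own Darcy discharge and the transmissivities add.
Σ(K_i·b_i) = 2.18×9.56 + 493×7.01 + 0.165×12.4 = 3479 m²/day.
Hydraulic gradient i = (151.54 − 150.76) / 1490 = 0.78 / 1490 = 0.0005235.
Q = Σ(K_i·b_i) · W · i = 3479 × 1210 × 0.0005235 = 2204 m³/day.

2200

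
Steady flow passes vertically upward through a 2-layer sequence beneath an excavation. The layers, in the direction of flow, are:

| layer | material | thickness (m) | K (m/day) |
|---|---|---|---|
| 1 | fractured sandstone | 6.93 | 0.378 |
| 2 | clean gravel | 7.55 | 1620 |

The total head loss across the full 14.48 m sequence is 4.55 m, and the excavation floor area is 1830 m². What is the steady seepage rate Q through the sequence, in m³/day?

454

Flow is perpendicular to layering, so the layers act in series and the equivalent K is the thickness-weighted harmonic mean.
Total thickness L = 6.93 + 7.55 = 14.48 m.
Σ(b_i/K_i) = 6.93/0.378 + 7.55/1620 = 18.34 d.
K_eq = L / Σ(b_i/K_i) = 14.48 / 18.34 = 0.7896 m/day.
Q = K_eq · A · (Δh/L) = 0.7896 × 1830 × (4.55/14.48) = 454.1 m³/day.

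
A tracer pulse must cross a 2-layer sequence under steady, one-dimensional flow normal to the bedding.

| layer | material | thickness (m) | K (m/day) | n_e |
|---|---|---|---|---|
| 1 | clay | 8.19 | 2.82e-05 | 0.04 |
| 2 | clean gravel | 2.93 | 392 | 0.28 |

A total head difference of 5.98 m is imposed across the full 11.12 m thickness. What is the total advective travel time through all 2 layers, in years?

With flow normal to the layers, continuity requires the same specific discharge q through every layer.
Σ(b_i/K_i) = 8.19/2.82e-05 + 2.93/392 = 2.904e+05 d.
q = Δh / Σ(b_i/K_i) = 5.98 / 2.904e+05 = 2.059e-05 m/day.
In each layer the seepage velocity is v_i = q/n_i, so the layer transit time is t_i = b_i·n_i / q:
  layer 1 (clay): t_1 = 8.19 × 0.04 / 2.059e-05 = 15910 d
  layer 2 (clean gravel): t_2 = 2.93 × 0.28 / 2.059e-05 = 39844 d
Total t = Σ t_i = 55754 days = 152.6 years.

153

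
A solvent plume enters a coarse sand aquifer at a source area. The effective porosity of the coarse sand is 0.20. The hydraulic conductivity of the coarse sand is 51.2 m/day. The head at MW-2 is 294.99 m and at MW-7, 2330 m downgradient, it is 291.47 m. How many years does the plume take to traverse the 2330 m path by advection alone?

Hydraulic gradient i = (294.99 − 291.47) / 2330 = 3.52 / 2330 = 0.001511.
Darcy flux q = K · i = 51.20 × 0.001511 = 0.07735 m/day.
Seepage velocity v = q / n_e = 0.07735 / 0.20 = 0.3867 m/day.
Travel time t = L / v = 2330 / 0.3867 = 6025 days = 16.49 years.

16.5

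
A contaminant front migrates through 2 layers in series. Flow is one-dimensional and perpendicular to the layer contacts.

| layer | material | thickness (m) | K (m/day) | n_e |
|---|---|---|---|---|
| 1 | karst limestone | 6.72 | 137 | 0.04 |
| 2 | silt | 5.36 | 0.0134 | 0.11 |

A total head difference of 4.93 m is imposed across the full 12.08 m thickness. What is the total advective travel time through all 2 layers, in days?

With flow normal to the layers, continuity requires the same specific discharge q through every layer.
Σ(b_i/K_i) = 6.72/137 + 5.36/0.0134 = 400.0 d.
q = Δh / Σ(b_i/K_i) = 4.93 / 400.0 = 0.01232 m/day.
In each layer the seepage velocity is v_i = q/n_i, so the layer transit time is t_i = b_i·n_i / q:
  layer 1 (karst limestone): t_1 = 6.72 × 0.04 / 0.01232 = 21.81 d
  layer 2 (silt): t_2 = 5.36 × 0.11 / 0.01232 = 47.84 d
Total t = Σ t_i = 69.66 days.

69.7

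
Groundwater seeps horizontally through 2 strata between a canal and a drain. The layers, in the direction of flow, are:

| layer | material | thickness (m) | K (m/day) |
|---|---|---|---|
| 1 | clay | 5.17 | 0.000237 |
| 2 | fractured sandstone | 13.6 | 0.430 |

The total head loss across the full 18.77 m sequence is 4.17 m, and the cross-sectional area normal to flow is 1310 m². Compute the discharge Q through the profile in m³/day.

0.250

Flow is perpendicular to layering, so the layers act in series and the equivalent K is the thickness-weighted harmonic mean.
Total thickness L = 5.17 + 13.6 = 18.77 m.
Σ(b_i/K_i) = 5.17/0.000237 + 13.6/0.430 = 21846 d.
K_eq = L / Σ(b_i/K_i) = 18.77 / 21846 = 0.0008592 m/day.
Q = K_eq · A · (Δh/L) = 0.0008592 × 1310 × (4.17/18.77) = 0.2501 m³/day.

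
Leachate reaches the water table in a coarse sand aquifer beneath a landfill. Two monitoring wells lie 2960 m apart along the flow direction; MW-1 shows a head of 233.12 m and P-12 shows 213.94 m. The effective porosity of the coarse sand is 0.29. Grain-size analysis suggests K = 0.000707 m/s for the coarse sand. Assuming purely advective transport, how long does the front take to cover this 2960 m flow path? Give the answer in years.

5.94

Convert K: 0.000707 m/s × 86400 = 61.08 m/day.
Hydraulic gradient i = (233.12 − 213.94) / 2960 = 19.18 / 2960 = 0.006480.
Darcy flux q = K · i = 61.08 × 0.006480 = 0.3958 m/day.
Seepage velocity v = q / n_e = 0.3958 / 0.29 = 1.365 m/day.
Travel time t = L / v = 2960 / 1.365 = 2169 days = 5.938 years.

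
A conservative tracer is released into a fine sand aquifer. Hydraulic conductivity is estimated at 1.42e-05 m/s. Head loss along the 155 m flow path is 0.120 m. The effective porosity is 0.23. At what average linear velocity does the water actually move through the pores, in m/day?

Convert K: 1.42e-05 m/s × 86400 = 1.227 m/day.
Hydraulic gradient i = Δh / L = 0.120 / 155 = 0.0007742.
Darcy flux q = K · i = 1.227 × 0.0007742 = 0.0009498 m/day.
Seepage velocity v = q / n_e = 0.0009498 / 0.23 = 0.004130 m/day.

0.00413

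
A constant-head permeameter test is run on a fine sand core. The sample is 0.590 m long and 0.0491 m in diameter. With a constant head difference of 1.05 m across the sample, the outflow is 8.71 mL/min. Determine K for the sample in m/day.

3.72

Cross-sectional area A = π·(d/2)² = π × (0.0491/2)² = 0.001893 m².
Convert discharge: 8.71 mL/min = 1.452e-07 m³/s.
Darcy's law rearranged: K = Q·L / (A·Δh) = 1.452e-07 × 0.590 / (0.001893 × 1.05) = 4.308e-05 m/s = 3.722 m/day.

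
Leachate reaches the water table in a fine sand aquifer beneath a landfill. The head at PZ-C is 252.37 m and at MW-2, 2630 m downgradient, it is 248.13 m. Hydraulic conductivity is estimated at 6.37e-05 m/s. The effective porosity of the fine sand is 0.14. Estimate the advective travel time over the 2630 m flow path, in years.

114

Convert K: 6.37e-05 m/s × 86400 = 5.504 m/day.
Hydraulic gradient i = (252.37 − 248.13) / 2630 = 4.24 / 2630 = 0.001612.
Darcy flux q = K · i = 5.504 × 0.001612 = 0.008873 m/day.
Seepage velocity v = q / n_e = 0.008873 / 0.14 = 0.06338 m/day.
Travel time t = L / v = 2630 / 0.06338 = 41497 days = 113.6 years.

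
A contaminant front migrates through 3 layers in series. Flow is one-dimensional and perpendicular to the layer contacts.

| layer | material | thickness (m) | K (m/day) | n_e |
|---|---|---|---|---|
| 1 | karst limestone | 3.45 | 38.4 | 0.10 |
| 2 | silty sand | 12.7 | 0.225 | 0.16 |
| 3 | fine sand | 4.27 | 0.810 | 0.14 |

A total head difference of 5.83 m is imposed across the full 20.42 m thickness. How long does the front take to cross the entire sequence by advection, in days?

With flow normal to the layers, continuity requires the same specific discharge q through every layer.
Σ(b_i/K_i) = 3.45/38.4 + 12.7/0.225 + 4.27/0.810 = 61.81 d.
q = Δh / Σ(b_i/K_i) = 5.83 / 61.81 = 0.09433 m/day.
In each layer the seepage velocity is v_i = q/n_i, so the layer transit time is t_i = b_i·n_i / q:
  layer 1 (karst limestone): t_1 = 3.45 × 0.10 / 0.09433 = 3.657 d
  layer 2 (silty sand): t_2 = 12.7 × 0.16 / 0.09433 = 21.54 d
  layer 3 (fine sand): t_3 = 4.27 × 0.14 / 0.09433 = 6.337 d
Total t = Σ t_i = 31.54 days.

31.5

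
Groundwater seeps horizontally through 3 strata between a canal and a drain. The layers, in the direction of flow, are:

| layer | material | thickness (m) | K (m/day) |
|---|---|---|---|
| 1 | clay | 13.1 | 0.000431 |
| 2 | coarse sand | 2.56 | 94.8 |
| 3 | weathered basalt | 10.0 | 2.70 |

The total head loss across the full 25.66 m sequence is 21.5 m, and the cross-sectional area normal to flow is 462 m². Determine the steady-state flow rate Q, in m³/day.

Flow is perpendicular to layering, so the layers act in series and the equivalent K is the thickness-weighted harmonic mean.
Total thickness L = 13.1 + 2.56 + 10.0 = 25.66 m.
Σ(b_i/K_i) = 13.1/0.000431 + 2.56/94.8 + 10.0/2.70 = 30398 d.
K_eq = L / Σ(b_i/K_i) = 25.66 / 30398 = 0.0008441 m/day.
Q = K_eq · A · (Δh/L) = 0.0008441 × 462 × (21.5/25.66) = 0.3268 m³/day.

0.327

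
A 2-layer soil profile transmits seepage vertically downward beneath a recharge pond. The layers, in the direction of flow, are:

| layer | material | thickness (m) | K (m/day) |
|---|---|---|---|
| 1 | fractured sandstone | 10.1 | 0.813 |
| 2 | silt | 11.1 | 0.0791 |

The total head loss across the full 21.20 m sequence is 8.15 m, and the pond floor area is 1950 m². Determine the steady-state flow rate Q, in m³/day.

104

Flow is perpendicular to layering, so the layers act in series and the equivalent K is the thickness-weighted harmonic mean.
Total thickness L = 10.1 + 11.1 = 21.20 m.
Σ(b_i/K_i) = 10.1/0.813 + 11.1/0.0791 = 152.8 d.
K_eq = L / Σ(b_i/K_i) = 21.20 / 152.8 = 0.1388 m/day.
Q = K_eq · A · (Δh/L) = 0.1388 × 1950 × (8.15/21.20) = 104.0 m³/day.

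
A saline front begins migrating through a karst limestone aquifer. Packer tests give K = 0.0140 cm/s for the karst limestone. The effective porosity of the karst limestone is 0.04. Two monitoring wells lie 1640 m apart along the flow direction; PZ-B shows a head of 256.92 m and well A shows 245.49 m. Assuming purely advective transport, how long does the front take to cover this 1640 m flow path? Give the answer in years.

Convert K: 0.0140 cm/s × 864 = 12.10 m/day.
Hydraulic gradient i = (256.92 − 245.49) / 1640 = 11.43 / 1640 = 0.006970.
Darcy flux q = K · i = 12.10 × 0.006970 = 0.08430 m/day.
Seepage velocity v = q / n_e = 0.08430 / 0.04 = 2.108 m/day.
Travel time t = L / v = 1640 / 2.108 = 778.1 days = 2.130 years.

2.13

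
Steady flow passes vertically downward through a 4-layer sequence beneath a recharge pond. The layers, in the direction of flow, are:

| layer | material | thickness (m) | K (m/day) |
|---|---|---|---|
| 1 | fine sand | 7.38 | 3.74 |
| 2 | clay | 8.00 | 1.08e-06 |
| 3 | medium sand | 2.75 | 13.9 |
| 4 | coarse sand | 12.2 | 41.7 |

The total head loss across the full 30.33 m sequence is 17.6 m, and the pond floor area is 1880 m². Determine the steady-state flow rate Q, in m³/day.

Flow is perpendicular to layering, so the layers act in series and the equivalent K is the thickness-weighted harmonic mean.
Total thickness L = 7.38 + 8.00 + 2.75 + 12.2 = 30.33 m.
Σ(b_i/K_i) = 7.38/3.74 + 8.00/1.08e-06 + 2.75/13.9 + 12.2/41.7 = 7.407e+06 d.
K_eq = L / Σ(b_i/K_i) = 30.33 / 7.407e+06 = 4.095e-06 m/day.
Q = K_eq · A · (Δh/L) = 4.095e-06 × 1880 × (17.6/30.33) = 0.004467 m³/day.

0.00447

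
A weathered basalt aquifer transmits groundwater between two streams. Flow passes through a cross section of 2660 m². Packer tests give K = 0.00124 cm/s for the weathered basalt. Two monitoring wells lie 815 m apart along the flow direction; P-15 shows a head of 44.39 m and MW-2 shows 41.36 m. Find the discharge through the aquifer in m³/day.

10.6

Convert K: 0.00124 cm/s × 864 = 1.071 m/day.
Hydraulic gradient i = (44.39 − 41.36) / 815 = 3.03 / 815 = 0.003718.
Darcy's law: Q = K · A · i = 1.071 × 2660 × 0.003718 = 10.60 m³/day.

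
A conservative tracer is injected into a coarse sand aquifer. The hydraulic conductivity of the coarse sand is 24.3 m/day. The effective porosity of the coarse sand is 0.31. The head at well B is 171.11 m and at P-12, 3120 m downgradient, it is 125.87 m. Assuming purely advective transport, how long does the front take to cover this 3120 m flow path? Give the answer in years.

Hydraulic gradient i = (171.11 − 125.87) / 3120 = 45.24 / 3120 = 0.01450.
Darcy flux q = K · i = 24.30 × 0.01450 = 0.3524 m/day.
Seepage velocity v = q / n_e = 0.3524 / 0.31 = 1.137 m/day.
Travel time t = L / v = 3120 / 1.137 = 2745 days = 7.515 years.

7.52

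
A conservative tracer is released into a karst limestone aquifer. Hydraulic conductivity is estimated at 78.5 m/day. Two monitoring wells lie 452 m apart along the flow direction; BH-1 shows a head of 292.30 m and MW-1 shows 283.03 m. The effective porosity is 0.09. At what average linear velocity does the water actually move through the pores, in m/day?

17.9

Hydraulic gradient i = (292.30 − 283.03) / 452 = 9.27 / 452 = 0.02051.
Darcy flux q = K · i = 78.50 × 0.02051 = 1.610 m/day.
Seepage velocity v = q / n_e = 1.610 / 0.09 = 17.89 m/day.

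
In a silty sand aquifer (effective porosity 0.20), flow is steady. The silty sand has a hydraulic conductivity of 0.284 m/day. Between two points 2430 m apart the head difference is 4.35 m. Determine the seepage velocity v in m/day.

Hydraulic gradient i = Δh / L = 4.35 / 2430 = 0.001790.
Darcy flux q = K · i = 0.2840 × 0.001790 = 0.0005084 m/day.
Seepage velocity v = q / n_e = 0.0005084 / 0.20 = 0.002542 m/day.

0.00254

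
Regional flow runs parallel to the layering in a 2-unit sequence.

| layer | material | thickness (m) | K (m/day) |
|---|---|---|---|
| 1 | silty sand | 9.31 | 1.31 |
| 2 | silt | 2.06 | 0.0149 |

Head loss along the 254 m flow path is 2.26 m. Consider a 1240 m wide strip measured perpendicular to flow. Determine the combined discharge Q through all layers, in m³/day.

Flow is parallel to layering, so each bed carries its own Darcy discharge and the transmissivities add.
Σ(K_i·b_i) = 1.31×9.31 + 0.0149×2.06 = 12.23 m²/day.
Hydraulic gradient i = Δh / L = 2.26 / 254 = 0.008898.
Q = Σ(K_i·b_i) · W · i = 12.23 × 1240 × 0.008898 = 134.9 m³/day.

135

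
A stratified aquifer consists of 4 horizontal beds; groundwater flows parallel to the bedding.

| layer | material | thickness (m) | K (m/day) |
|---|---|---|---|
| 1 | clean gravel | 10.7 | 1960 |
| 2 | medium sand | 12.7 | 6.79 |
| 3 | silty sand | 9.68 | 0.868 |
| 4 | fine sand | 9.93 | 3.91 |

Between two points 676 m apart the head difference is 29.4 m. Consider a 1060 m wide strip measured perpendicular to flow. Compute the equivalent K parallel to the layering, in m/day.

491

Flow is parallel to layering, so each bed carries its own Darcy discharge and the transmissivities add.
Σ(K_i·b_i) = 1960×10.7 + 6.79×12.7 + 0.868×9.68 + 3.91×9.93 = 21105 m²/day.
Total thickness b = 43.01 m, so K_eq = Σ(K_i·b_i)/b = 490.7 m/day.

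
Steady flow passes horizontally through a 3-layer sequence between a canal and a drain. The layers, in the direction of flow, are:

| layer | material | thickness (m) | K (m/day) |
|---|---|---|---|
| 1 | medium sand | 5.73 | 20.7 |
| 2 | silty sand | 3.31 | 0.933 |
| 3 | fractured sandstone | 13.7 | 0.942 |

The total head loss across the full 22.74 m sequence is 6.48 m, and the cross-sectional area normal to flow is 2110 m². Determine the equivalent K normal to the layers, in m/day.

1.24

Flow is perpendicular to layering, so the layers act in series and the equivalent K is the thickness-weighted harmonic mean.
Total thickness L = 5.73 + 3.31 + 13.7 = 22.74 m.
Σ(b_i/K_i) = 5.73/20.7 + 3.31/0.933 + 13.7/0.942 = 18.37 d.
K_eq = L / Σ(b_i/K_i) = 22.74 / 18.37 = 1.238 m/day.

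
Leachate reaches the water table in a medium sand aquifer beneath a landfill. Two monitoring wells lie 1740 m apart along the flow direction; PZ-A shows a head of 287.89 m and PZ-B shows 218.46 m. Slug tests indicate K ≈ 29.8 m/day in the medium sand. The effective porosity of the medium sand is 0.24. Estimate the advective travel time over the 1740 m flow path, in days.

351

Hydraulic gradient i = (287.89 − 218.46) / 1740 = 69.43 / 1740 = 0.03990.
Darcy flux q = K · i = 29.80 × 0.03990 = 1.189 m/day.
Seepage velocity v = q / n_e = 1.189 / 0.24 = 4.955 m/day.
Travel time t = L / v = 1740 / 4.955 = 351.2 days.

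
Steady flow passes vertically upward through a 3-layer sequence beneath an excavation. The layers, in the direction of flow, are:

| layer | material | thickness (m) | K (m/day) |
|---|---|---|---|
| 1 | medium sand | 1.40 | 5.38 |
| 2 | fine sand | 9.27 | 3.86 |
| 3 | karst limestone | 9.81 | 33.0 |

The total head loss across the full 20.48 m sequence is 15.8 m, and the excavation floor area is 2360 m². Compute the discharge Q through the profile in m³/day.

12600

Flow is perpendicular to layering, so the layers act in series and the equivalent K is the thickness-weighted harmonic mean.
Total thickness L = 1.40 + 9.27 + 9.81 = 20.48 m.
Σ(b_i/K_i) = 1.40/5.38 + 9.27/3.86 + 9.81/33.0 = 2.959 d.
K_eq = L / Σ(b_i/K_i) = 20.48 / 2.959 = 6.921 m/day.
Q = K_eq · A · (Δh/L) = 6.921 × 2360 × (15.8/20.48) = 12601 m³/day.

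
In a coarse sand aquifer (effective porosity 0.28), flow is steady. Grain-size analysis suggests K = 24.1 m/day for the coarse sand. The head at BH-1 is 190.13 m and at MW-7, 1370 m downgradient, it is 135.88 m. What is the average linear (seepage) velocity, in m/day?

3.41

Hydraulic gradient i = (190.13 − 135.88) / 1370 = 54.25 / 1370 = 0.03960.
Darcy flux q = K · i = 24.10 × 0.03960 = 0.9543 m/day.
Seepage velocity v = q / n_e = 0.9543 / 0.28 = 3.408 m/day.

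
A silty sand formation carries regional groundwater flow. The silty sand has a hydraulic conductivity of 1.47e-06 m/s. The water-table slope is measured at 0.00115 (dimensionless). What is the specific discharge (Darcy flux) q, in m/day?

0.000146

Convert K: 1.47e-06 m/s × 86400 = 0.1270 m/day.
Hydraulic gradient i = 0.00115.
Specific discharge q = K · i = 0.1270 × 0.001150 = 0.0001461 m/day.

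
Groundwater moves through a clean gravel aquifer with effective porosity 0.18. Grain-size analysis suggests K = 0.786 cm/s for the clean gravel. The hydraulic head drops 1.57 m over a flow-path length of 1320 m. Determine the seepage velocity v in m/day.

Convert K: 0.786 cm/s × 864 = 679.1 m/day.
Hydraulic gradient i = Δh / L = 1.57 / 1320 = 0.001189.
Darcy flux q = K · i = 679.1 × 0.001189 = 0.8077 m/day.
Seepage velocity v = q / n_e = 0.8077 / 0.18 = 4.487 m/day.

4.49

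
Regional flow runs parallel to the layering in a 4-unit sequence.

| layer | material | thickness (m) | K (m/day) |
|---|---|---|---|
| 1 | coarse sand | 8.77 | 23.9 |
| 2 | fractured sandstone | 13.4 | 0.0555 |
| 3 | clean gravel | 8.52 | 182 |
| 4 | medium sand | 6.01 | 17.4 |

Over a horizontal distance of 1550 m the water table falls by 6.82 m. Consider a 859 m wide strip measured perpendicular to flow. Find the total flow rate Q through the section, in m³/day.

Flow is parallel to layering, so each bed carries its own Darcy discharge and the transmissivities add.
Σ(K_i·b_i) = 23.9×8.77 + 0.0555×13.4 + 182×8.52 + 17.4×6.01 = 1866 m²/day.
Hydraulic gradient i = Δh / L = 6.82 / 1550 = 0.004400.
Q = Σ(K_i·b_i) · W · i = 1866 × 859 × 0.004400 = 7051 m³/day.

7050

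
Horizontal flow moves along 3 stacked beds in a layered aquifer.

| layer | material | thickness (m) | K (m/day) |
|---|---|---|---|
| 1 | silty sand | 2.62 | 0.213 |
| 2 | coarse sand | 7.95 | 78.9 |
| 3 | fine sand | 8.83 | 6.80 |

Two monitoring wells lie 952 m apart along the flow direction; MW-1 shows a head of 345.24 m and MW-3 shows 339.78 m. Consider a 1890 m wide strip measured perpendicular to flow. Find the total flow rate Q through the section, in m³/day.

7460

Flow is parallel to layering, so each bed carries its own Darcy discharge and the transmissivities add.
Σ(K_i·b_i) = 0.213×2.62 + 78.9×7.95 + 6.80×8.83 = 687.9 m²/day.
Hydraulic gradient i = (345.24 − 339.78) / 952 = 5.46 / 952 = 0.005735.
Q = Σ(K_i·b_i) · W · i = 687.9 × 1890 × 0.005735 = 7456 m³/day.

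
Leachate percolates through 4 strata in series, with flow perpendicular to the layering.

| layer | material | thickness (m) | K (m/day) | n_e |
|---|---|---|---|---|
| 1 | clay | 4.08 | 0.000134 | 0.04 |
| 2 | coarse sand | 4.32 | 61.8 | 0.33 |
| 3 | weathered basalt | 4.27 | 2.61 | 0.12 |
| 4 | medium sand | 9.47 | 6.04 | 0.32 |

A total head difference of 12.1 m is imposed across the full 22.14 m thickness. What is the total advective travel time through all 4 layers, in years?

35.4

With flow normal to the layers, continuity requires the same specific discharge q through every layer.
Σ(b_i/K_i) = 4.08/0.000134 + 4.32/61.8 + 4.27/2.61 + 9.47/6.04 = 30451 d.
q = Δh / Σ(b_i/K_i) = 12.1 / 30451 = 0.0003974 m/day.
In each layer the seepage velocity is v_i = q/n_i, so the layer transit time is t_i = b_i·n_i / q:
  layer 1 (clay): t_1 = 4.08 × 0.04 / 0.0003974 = 410.7 d
  layer 2 (coarse sand): t_2 = 4.32 × 0.33 / 0.0003974 = 3588 d
  layer 3 (weathered basalt): t_3 = 4.27 × 0.12 / 0.0003974 = 1290 d
  layer 4 (medium sand): t_4 = 9.47 × 0.32 / 0.0003974 = 7626 d
Total t = Σ t_i = 12914 days = 35.36 years.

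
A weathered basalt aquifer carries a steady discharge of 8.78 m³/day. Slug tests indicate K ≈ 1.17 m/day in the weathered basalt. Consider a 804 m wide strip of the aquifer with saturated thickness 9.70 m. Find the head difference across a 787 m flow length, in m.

0.757

Cross-sectional area A = 804 × 9.70 = 7799 m².
From Q = K·A·i, i = Q / (K·A) = 8.78 / (1.170 × 7799) = 0.0009622.
Head loss Δh = i · L = 0.0009622 × 787 = 0.7573 m.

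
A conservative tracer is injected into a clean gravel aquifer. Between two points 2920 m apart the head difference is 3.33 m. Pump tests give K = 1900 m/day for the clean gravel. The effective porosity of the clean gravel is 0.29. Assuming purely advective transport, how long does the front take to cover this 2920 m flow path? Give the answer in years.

Hydraulic gradient i = Δh / L = 3.33 / 2920 = 0.001140.
Darcy flux q = K · i = 1900 × 0.001140 = 2.167 m/day.
Seepage velocity v = q / n_e = 2.167 / 0.29 = 7.472 m/day.
Travel time t = L / v = 2920 / 7.472 = 390.8 days = 1.070 years.

1.07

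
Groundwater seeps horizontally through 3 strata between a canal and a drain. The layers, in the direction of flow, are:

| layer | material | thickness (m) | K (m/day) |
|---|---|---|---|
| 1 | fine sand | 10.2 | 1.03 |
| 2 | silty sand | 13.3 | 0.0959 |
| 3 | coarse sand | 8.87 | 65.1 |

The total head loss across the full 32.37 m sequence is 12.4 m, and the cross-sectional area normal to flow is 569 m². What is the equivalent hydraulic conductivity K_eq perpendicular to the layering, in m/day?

0.218

Flow is perpendicular to layering, so the layers act in series and the equivalent K is the thickness-weighted harmonic mean.
Total thickness L = 10.2 + 13.3 + 8.87 = 32.37 m.
Σ(b_i/K_i) = 10.2/1.03 + 13.3/0.0959 + 8.87/65.1 = 148.7 d.
K_eq = L / Σ(b_i/K_i) = 32.37 / 148.7 = 0.2176 m/day.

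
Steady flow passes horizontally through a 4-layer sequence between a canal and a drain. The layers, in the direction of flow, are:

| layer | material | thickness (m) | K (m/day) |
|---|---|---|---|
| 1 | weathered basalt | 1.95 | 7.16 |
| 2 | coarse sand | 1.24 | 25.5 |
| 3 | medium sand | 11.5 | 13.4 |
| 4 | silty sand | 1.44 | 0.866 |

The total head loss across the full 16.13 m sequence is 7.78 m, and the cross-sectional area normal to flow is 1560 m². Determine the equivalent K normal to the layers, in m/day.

Flow is perpendicular to layering, so the layers act in series and the equivalent K is the thickness-weighted harmonic mean.
Total thickness L = 1.95 + 1.24 + 11.5 + 1.44 = 16.13 m.
Σ(b_i/K_i) = 1.95/7.16 + 1.24/25.5 + 11.5/13.4 + 1.44/0.866 = 2.842 d.
K_eq = L / Σ(b_i/K_i) = 16.13 / 2.842 = 5.676 m/day.

5.68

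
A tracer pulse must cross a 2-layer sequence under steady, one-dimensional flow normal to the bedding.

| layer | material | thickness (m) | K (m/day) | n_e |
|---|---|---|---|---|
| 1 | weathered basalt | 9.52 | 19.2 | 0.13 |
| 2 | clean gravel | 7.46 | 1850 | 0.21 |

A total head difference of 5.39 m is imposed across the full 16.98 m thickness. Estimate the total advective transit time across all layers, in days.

With flow normal to the layers, continuity requires the same specific discharge q through every layer.
Σ(b_i/K_i) = 9.52/19.2 + 7.46/1850 = 0.4999 d.
q = Δh / Σ(b_i/K_i) = 5.39 / 0.4999 = 10.78 m/day.
In each layer the seepage velocity is v_i = q/n_i, so the layer transit time is t_i = b_i·n_i / q:
  layer 1 (weathered basalt): t_1 = 9.52 × 0.13 / 10.78 = 0.1148 d
  layer 2 (clean gravel): t_2 = 7.46 × 0.21 / 10.78 = 0.1453 d
Total t = Σ t_i = 0.2601 days.

0.260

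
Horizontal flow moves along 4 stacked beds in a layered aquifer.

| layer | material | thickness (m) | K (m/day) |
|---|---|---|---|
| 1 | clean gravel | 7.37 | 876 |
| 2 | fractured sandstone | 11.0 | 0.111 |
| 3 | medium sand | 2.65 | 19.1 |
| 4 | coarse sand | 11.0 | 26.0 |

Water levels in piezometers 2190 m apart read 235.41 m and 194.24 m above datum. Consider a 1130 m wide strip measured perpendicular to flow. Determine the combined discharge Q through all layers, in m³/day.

Flow is parallel to layering, so each bed carries its own Darcy discharge and the transmissivities add.
Σ(K_i·b_i) = 876×7.37 + 0.111×11.0 + 19.1×2.65 + 26.0×11.0 = 6794 m²/day.
Hydraulic gradient i = (235.41 − 194.24) / 2190 = 41.17 / 2190 = 0.01880.
Q = Σ(K_i·b_i) · W · i = 6794 × 1130 × 0.01880 = 1.443e+05 m³/day.

144000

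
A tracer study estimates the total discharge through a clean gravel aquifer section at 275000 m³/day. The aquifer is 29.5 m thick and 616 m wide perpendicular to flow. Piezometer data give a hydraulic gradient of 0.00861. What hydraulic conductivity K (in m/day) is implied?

Cross-sectional area A = 616 × 29.5 = 18172 m².
Hydraulic gradient i = 0.00861.
From Q = K·A·i, K = Q / (A·i) = 275000 / (18172 × 0.008610) = 1758 m/day.

1760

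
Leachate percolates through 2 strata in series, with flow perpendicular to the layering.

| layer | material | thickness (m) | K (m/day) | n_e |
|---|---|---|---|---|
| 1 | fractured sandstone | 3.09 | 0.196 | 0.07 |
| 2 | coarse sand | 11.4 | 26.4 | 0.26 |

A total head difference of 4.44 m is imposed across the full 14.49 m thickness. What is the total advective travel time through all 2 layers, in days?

With flow normal to the layers, continuity requires the same specific discharge q through every layer.
Σ(b_i/K_i) = 3.09/0.196 + 11.4/26.4 = 16.20 d.
q = Δh / Σ(b_i/K_i) = 4.44 / 16.20 = 0.2741 m/day.
In each layer the seepage velocity is v_i = q/n_i, so the layer transit time is t_i = b_i·n_i / q:
  layer 1 (fractured sandstone): t_1 = 3.09 × 0.07 / 0.2741 = 0.7891 d
  layer 2 (coarse sand): t_2 = 11.4 × 0.26 / 0.2741 = 10.81 d
Total t = Σ t_i = 11.60 days.

11.6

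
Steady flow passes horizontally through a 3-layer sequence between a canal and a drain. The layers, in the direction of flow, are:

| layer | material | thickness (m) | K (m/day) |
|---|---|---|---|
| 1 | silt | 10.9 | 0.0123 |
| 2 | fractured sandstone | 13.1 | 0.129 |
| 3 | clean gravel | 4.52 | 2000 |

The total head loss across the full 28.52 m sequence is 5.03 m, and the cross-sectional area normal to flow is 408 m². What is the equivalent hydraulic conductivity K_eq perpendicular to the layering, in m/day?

0.0289

Flow is perpendicular to layering, so the layers act in series and the equivalent K is the thickness-weighted harmonic mean.
Total thickness L = 10.9 + 13.1 + 4.52 = 28.52 m.
Σ(b_i/K_i) = 10.9/0.0123 + 13.1/0.129 + 4.52/2000 = 987.7 d.
K_eq = L / Σ(b_i/K_i) = 28.52 / 987.7 = 0.02887 m/day.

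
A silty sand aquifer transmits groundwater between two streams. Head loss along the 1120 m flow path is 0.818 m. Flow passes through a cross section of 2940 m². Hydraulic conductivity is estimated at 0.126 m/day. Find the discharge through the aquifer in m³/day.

Hydraulic gradient i = Δh / L = 0.818 / 1120 = 0.0007304.
Darcy's law: Q = K · A · i = 0.1260 × 2940 × 0.0007304 = 0.2706 m³/day.

0.271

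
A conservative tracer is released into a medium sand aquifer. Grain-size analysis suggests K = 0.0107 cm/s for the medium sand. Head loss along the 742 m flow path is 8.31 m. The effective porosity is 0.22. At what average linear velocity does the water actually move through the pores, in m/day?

Convert K: 0.0107 cm/s × 864 = 9.245 m/day.
Hydraulic gradient i = Δh / L = 8.31 / 742 = 0.01120.
Darcy flux q = K · i = 9.245 × 0.01120 = 0.1035 m/day.
Seepage velocity v = q / n_e = 0.1035 / 0.22 = 0.4706 m/day.

0.471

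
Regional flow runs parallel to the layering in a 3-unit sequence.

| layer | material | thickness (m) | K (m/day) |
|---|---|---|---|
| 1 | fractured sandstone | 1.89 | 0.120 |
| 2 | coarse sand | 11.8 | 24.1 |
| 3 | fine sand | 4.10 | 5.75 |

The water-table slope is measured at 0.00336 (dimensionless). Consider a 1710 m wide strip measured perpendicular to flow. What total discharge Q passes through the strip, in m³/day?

1770

Flow is parallel to layering, so each bed carries its own Darcy discharge and the transmissivities add.
Σ(K_i·b_i) = 0.120×1.89 + 24.1×11.8 + 5.75×4.10 = 308.2 m²/day.
Hydraulic gradient i = 0.00336.
Q = Σ(K_i·b_i) · W · i = 308.2 × 1710 × 0.003360 = 1771 m³/day.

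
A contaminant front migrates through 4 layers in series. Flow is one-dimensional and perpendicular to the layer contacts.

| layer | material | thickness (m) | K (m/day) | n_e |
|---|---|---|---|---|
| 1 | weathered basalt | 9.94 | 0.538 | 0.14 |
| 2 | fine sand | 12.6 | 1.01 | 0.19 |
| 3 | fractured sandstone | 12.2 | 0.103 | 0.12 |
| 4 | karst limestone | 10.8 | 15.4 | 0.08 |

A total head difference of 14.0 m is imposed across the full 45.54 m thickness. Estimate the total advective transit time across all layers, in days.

With flow normal to the layers, continuity requires the same specific discharge q through every layer.
Σ(b_i/K_i) = 9.94/0.538 + 12.6/1.01 + 12.2/0.103 + 10.8/15.4 = 150.1 d.
q = Δh / Σ(b_i/K_i) = 14.0 / 150.1 = 0.09327 m/day.
In each layer the seepage velocity is v_i = q/n_i, so the layer transit time is t_i = b_i·n_i / q:
  layer 1 (weathered basalt): t_1 = 9.94 × 0.14 / 0.09327 = 14.92 d
  layer 2 (fine sand): t_2 = 12.6 × 0.19 / 0.09327 = 25.67 d
  layer 3 (fractured sandstone): t_3 = 12.2 × 0.12 / 0.09327 = 15.70 d
  layer 4 (karst limestone): t_4 = 10.8 × 0.08 / 0.09327 = 9.263 d
Total t = Σ t_i = 65.55 days.

65.5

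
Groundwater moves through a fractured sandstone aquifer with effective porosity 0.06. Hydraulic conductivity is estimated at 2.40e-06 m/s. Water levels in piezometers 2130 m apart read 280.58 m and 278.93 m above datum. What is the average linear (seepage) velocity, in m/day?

0.00268

Convert K: 2.40e-06 m/s × 86400 = 0.2074 m/day.
Hydraulic gradient i = (280.58 − 278.93) / 2130 = 1.65 / 2130 = 0.0007746.
Darcy flux q = K · i = 0.2074 × 0.0007746 = 0.0001606 m/day.
Seepage velocity v = q / n_e = 0.0001606 / 0.06 = 0.002677 m/day.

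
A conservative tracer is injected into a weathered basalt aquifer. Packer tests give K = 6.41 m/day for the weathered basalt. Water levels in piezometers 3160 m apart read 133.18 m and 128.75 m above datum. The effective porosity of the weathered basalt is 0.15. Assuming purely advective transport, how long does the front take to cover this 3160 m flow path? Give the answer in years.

144

Hydraulic gradient i = (133.18 − 128.75) / 3160 = 4.43 / 3160 = 0.001402.
Darcy flux q = K · i = 6.410 × 0.001402 = 0.008986 m/day.
Seepage velocity v = q / n_e = 0.008986 / 0.15 = 0.05991 m/day.
Travel time t = L / v = 3160 / 0.05991 = 52748 days = 144.4 years.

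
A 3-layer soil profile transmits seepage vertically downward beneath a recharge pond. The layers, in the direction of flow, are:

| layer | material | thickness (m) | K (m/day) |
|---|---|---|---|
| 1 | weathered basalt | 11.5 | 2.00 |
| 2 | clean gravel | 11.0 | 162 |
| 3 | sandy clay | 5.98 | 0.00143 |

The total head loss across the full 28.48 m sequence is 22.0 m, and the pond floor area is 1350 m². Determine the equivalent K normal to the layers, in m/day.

0.00680

Flow is perpendicular to layering, so the layers act in series and the equivalent K is the thickness-weighted harmonic mean.
Total thickness L = 11.5 + 11.0 + 5.98 = 28.48 m.
Σ(b_i/K_i) = 11.5/2.00 + 11.0/162 + 5.98/0.00143 = 4188 d.
K_eq = L / Σ(b_i/K_i) = 28.48 / 4188 = 0.006801 m/day.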